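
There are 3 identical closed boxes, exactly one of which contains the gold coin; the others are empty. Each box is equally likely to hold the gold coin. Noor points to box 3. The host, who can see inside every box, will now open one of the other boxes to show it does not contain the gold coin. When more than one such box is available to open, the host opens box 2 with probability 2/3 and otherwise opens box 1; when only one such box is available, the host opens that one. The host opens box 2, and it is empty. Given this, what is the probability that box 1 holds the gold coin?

3/5

Condition on the true location of the gold coin.
If it is in box 1 (prior 1/3): only box 2 is available, probability 1; weight (1/3)·1 = 1/3.
If it is in box 2 (prior 1/3): the host opened box 2, so this case is ruled out; weight (1/3)·0 = 0.
If it is in box 3 (prior 1/3): box 2 is available, opened with probability 2/3; weight (1/3)·(2/3) = 2/9.
The weights sum to 5/9.
So P(the gold coin in box 1 | the host opened box 2) = (1/3) / (5/9) = 3/5.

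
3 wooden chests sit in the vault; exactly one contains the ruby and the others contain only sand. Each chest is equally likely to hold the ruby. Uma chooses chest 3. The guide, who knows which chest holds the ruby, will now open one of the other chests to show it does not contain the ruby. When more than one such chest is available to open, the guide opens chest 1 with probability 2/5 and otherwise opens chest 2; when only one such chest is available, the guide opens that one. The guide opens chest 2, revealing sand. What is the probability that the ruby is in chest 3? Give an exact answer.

Condition on the true location of the ruby.
If it is in chest 1 (prior 1/3): only chest 2 is available, probability 1; weight (1/3)·1 = 1/3.
If it is in chest 2 (prior 1/3): the guide opened chest 2, so this case is ruled out; weight (1/3)·0 = 0.
If it is in chest 3 (prior 1/3): chest 1 is available but not opened, probability 3/5; weight (1/3)·(3/5) = 1/5.
The weights sum to 8/15.
So P(the ruby in chest 3 | the guide opened chest 2) = (1/5) / (8/15) = 3/8.

3/8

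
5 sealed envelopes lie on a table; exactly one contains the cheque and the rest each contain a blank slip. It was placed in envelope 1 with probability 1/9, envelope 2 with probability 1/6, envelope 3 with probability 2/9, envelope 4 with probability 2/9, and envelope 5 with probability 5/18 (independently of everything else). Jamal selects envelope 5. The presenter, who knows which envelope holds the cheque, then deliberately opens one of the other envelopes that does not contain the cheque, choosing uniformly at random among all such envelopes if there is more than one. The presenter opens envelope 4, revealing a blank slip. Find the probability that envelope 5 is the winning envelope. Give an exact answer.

5/17

Consider each possible location of the cheque in turn.
If it is in envelope 1 (prior 1/9): the presenter has 3 equally likely choices, so probability 1/3; weight (1/9)·(1/3) = 1/27.
If it is in envelope 2 (prior 1/6): the presenter has 3 equally likely choices, so probability 1/3; weight (1/6)·(1/3) = 1/18.
If it is in envelope 3 (prior 2/9): the presenter has 3 equally likely choices, so probability 1/3; weight (2/9)·(1/3) = 2/27.
If it is in envelope 4 (prior 2/9): the presenter opened envelope 4, so this case is ruled out; weight (2/9)·0 = 0.
If it is in envelope 5 (prior 5/18): the presenter has 4 equally likely choices, so probability 1/4; weight (5/18)·(1/4) = 5/72.
The weights sum to 17/72.
So P(the cheque in envelope 5 | the presenter opened envelope 4) = (5/72) / (17/72) = 5/17.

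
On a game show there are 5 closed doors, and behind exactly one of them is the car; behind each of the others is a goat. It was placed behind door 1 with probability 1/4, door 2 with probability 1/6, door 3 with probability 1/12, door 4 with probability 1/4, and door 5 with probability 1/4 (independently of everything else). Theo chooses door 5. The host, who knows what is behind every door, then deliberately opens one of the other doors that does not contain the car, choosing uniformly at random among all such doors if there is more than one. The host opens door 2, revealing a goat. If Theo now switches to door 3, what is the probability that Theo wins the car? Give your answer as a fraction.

Condition on the true location of the car.
If it is behind either of doors 1 and 4 (prior 1/4 each): the host has 3 equally likely choices, so probability 1/3; weight (1/4)·(1/3) = 1/12 each.
If it is behind door 2 (prior 1/6): the host opened door 2, so this case is ruled out; weight (1/6)·0 = 0.
If it is behind door 3 (prior 1/12): the host has 3 equally likely choices, so probability 1/3; weight (1/12)·(1/3) = 1/36.
If it is behind door 5 (prior 1/4): the host has 4 equally likely choices, so probability 1/4; weight (1/4)·(1/4) = 1/16.
The weights sum to 37/144.
So P(the car behind door 3 | the host opened door 2) = (1/36) / (37/144) = 4/37.

4/37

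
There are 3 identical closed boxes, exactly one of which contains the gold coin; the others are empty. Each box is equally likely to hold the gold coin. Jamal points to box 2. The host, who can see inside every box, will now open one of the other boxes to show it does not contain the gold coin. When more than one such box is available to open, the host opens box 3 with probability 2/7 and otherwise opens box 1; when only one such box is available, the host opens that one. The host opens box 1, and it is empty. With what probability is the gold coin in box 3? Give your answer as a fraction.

7/12

Consider each possible location of the gold coin in turn.
If it is in box 1 (prior 1/3): the host opened box 1, so this case is ruled out; weight (1/3)·0 = 0.
If it is in box 2 (prior 1/3): box 3 is available but not opened, probability 5/7; weight (1/3)·(5/7) = 5/21.
If it is in box 3 (prior 1/3): only box 1 is available, probability 1; weight (1/3)·1 = 1/3.
The weights sum to 4/7.
So P(the gold coin in box 3 | the host opened box 1) = (1/3) / (4/7) = 7/12.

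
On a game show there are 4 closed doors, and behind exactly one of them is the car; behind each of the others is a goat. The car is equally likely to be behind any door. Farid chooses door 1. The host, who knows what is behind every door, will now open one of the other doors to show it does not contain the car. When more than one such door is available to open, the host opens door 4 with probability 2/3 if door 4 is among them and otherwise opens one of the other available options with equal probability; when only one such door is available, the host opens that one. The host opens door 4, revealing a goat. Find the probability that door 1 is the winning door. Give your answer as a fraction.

Condition on the true location of the car.
If it is behind any of doors 1, 2, and 3 (prior 1/4 each): door 4 is available, opened with probability 2/3; weight (1/4)·(2/3) = 1/6 each.
If it is behind door 4 (prior 1/4): the host opened door 4, so this case is ruled out; weight (1/4)·0 = 0.
The weights sum to 1/2.
So P(the car behind door 1 | the host opened door 4) = (1/6) / (1/2) = 1/3.

1/3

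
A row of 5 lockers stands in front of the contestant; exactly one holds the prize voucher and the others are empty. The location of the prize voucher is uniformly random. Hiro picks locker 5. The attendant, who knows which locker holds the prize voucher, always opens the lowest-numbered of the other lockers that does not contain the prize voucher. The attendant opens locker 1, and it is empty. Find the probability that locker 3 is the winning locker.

Apply Bayes' rule, conditioning on where the prize voucher actually is.
If it is in locker 1 (prior 1/5): the attendant opened locker 1, so this case is ruled out; weight (1/5)·0 = 0.
If it is in any of lockers 2, 3, 4, and 5 (prior 1/5 each): locker 1 is the lowest-numbered option available, probability 1; weight (1/5)·1 = 1/5 each.
The weights sum to 4/5.
So P(the prize voucher in locker 3 | the attendant opened locker 1) = (1/5) / (4/5) = 1/4.

1/4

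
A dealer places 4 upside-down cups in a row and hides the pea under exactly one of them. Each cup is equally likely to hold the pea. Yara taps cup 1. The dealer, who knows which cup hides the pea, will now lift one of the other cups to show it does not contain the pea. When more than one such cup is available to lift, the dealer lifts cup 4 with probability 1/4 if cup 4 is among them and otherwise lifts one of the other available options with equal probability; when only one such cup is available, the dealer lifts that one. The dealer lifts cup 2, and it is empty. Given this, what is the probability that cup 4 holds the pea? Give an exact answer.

4/13

Apply Bayes' rule, conditioning on where the pea actually is.
If it is under cup 1 (prior 1/4): cup 4 is available but not opened; cup 2 gets probability (1 − 1/4)/2 = 3/8; weight (1/4)·(3/8) = 3/32.
If it is under cup 2 (prior 1/4): the dealer opened cup 2, so this case is ruled out; weight (1/4)·0 = 0.
If it is under cup 3 (prior 1/4): cup 4 is available but not opened, probability 3/4; weight (1/4)·(3/4) = 3/16.
If it is under cup 4 (prior 1/4): cup 4 holds the prize so is unavailable; the dealer chooses uniformly among the 2 others, probability 1/2; weight (1/4)·(1/2) = 1/8.
The weights sum to 13/32.
So P(the pea under cup 4 | the dealer opened cup 2) = (1/8) / (13/32) = 4/13.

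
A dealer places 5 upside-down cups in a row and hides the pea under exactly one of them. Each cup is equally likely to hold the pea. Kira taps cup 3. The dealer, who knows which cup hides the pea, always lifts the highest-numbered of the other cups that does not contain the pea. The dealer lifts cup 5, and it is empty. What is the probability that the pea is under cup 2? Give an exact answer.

1/4

Consider each possible location of the pea in turn.
If it is under any of cups 1, 2, 3, and 4 (prior 1/5 each): cup 5 is the highest-numbered option available, probability 1; weight (1/5)·1 = 1/5 each.
If it is under cup 5 (prior 1/5): the dealer opened cup 5, so this case is ruled out; weight (1/5)·0 = 0.
The weights sum to 4/5.
So P(the pea under cup 2 | the dealer opened cup 5) = (1/5) / (4/5) = 1/4.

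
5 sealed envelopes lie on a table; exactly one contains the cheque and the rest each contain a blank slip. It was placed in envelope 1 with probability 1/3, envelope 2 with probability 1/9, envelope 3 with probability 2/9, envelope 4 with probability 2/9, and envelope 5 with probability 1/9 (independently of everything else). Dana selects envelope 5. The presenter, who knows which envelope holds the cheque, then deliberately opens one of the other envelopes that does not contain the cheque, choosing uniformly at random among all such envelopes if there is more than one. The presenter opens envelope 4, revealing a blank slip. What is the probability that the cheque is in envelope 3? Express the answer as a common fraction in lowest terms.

8/27

Apply Bayes' rule, conditioning on where the cheque actually is.
If it is in envelope 1 (prior 1/3): the presenter has 3 equally likely choices, so probability 1/3; weight (1/3)·(1/3) = 1/9.
If it is in envelope 2 (prior 1/9): the presenter has 3 equally likely choices, so probability 1/3; weight (1/9)·(1/3) = 1/27.
If it is in envelope 3 (prior 2/9): the presenter has 3 equally likely choices, so probability 1/3; weight (2/9)·(1/3) = 2/27.
If it is in envelope 4 (prior 2/9): the presenter opened envelope 4, so this case is ruled out; weight (2/9)·0 = 0.
If it is in envelope 5 (prior 1/9): the presenter has 4 equally likely choices, so probability 1/4; weight (1/9)·(1/4) = 1/36.
The weights sum to 1/4.
So P(the cheque in envelope 3 | the presenter opened envelope 4) = (2/27) / (1/4) = 8/27.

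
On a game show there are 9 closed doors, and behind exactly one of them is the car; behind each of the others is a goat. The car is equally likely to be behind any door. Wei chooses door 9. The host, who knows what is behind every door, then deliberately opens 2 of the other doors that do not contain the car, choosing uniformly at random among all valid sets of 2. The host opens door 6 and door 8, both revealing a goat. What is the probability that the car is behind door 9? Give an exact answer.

Apply Bayes' rule, conditioning on where the car actually is.
If it is behind any of doors 1, 2, 3, 4, 5, and 7 (prior 1/9 each): the host has 21 equally likely choices, so probability 1/21; weight (1/9)·(1/21) = 1/189 each.
If it is behind either of doors 6 and 8 (prior 1/9 each): that door was opened and seen not to hold the prize — ruled out; weight (1/9)·0 = 0 each.
If it is behind door 9 (prior 1/9): the host has 28 equally likely choices, so probability 1/28; weight (1/9)·(1/28) = 1/252.
The weights sum to 1/28.
So P(the car behind door 9 | the host opened door 6 and door 8) = (1/252) / (1/28) = 1/9.

1/9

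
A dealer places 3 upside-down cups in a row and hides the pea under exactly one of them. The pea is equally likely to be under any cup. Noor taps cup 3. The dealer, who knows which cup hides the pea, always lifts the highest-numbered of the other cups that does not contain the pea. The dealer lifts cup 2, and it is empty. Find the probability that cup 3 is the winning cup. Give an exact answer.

Condition on the true location of the pea.
If it is under either of cups 1 and 3 (prior 1/3 each): cup 2 is the highest-numbered option available, probability 1; weight (1/3)·1 = 1/3 each.
If it is under cup 2 (prior 1/3): the dealer opened cup 2, so this case is ruled out; weight (1/3)·0 = 0.
The weights sum to 2/3.
So P(the pea under cup 3 | the dealer opened cup 2) = (1/3) / (2/3) = 1/2.

1/2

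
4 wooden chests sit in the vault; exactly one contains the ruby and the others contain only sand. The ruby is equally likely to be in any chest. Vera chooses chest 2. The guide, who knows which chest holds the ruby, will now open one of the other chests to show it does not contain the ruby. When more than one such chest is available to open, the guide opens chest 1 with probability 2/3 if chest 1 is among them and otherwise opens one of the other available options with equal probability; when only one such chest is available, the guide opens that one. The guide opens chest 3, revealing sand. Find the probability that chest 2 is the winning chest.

Apply Bayes' rule, conditioning on where the ruby actually is.
If it is in chest 1 (prior 1/4): chest 1 holds the prize so is unavailable; the guide chooses uniformly among the 2 others, probability 1/2; weight (1/4)·(1/2) = 1/8.
If it is in chest 2 (prior 1/4): chest 1 is available but not opened; chest 3 gets probability (1 − 2/3)/2 = 1/6; weight (1/4)·(1/6) = 1/24.
If it is in chest 3 (prior 1/4): the guide opened chest 3, so this case is ruled out; weight (1/4)·0 = 0.
If it is in chest 4 (prior 1/4): chest 1 is available but not opened, probability 1/3; weight (1/4)·(1/3) = 1/12.
The weights sum to 1/4.
So P(the ruby in chest 2 | the guide opened chest 3) = (1/24) / (1/4) = 1/6.

1/6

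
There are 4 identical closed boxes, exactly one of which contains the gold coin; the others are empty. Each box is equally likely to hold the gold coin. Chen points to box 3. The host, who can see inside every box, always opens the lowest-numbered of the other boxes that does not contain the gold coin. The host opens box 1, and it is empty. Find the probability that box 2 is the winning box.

1/3

Consider each possible location of the gold coin in turn.
If it is in box 1 (prior 1/4): the host opened box 1, so this case is ruled out; weight (1/4)·0 = 0.
If it is in any of boxes 2, 3, and 4 (prior 1/4 each): box 1 is the lowest-numbered option available, probability 1; weight (1/4)·1 = 1/4 each.
The weights sum to 3/4.
So P(the gold coin in box 2 | the host opened box 1) = (1/4) / (3/4) = 1/3.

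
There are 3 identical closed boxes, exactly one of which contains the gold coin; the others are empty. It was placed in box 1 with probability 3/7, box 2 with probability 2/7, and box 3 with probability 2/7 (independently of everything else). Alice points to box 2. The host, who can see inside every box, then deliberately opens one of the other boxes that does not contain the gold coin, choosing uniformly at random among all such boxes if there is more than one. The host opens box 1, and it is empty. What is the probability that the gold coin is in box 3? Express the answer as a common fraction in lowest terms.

Consider each possible location of the gold coin in turn.
If it is in box 1 (prior 3/7): the host opened box 1, so this case is ruled out; weight (3/7)·0 = 0.
If it is in box 2 (prior 2/7): the host has 2 equally likely choices, so probability 1/2; weight (2/7)·(1/2) = 1/7.
If it is in box 3 (prior 2/7): the host has no choice, probability 1; weight (2/7)·1 = 2/7.
The weights sum to 3/7.
So P(the gold coin in box 3 | the host opened box 1) = (2/7) / (3/7) = 2/3.

2/3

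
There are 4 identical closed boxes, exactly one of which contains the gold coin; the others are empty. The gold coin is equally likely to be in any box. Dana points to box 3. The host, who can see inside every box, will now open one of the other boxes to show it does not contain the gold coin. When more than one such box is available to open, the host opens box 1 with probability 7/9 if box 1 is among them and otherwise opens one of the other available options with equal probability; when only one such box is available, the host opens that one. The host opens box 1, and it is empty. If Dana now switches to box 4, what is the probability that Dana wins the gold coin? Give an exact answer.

1/3

Condition on the true location of the gold coin.
If it is in box 1 (prior 1/4): the host opened box 1, so this case is ruled out; weight (1/4)·0 = 0.
If it is in any of boxes 2, 3, and 4 (prior 1/4 each): box 1 is available, opened with probability 7/9; weight (1/4)·(7/9) = 7/36 each.
The weights sum to 7/12.
So P(the gold coin in box 4 | the host opened box 1) = (7/36) / (7/12) = 1/3.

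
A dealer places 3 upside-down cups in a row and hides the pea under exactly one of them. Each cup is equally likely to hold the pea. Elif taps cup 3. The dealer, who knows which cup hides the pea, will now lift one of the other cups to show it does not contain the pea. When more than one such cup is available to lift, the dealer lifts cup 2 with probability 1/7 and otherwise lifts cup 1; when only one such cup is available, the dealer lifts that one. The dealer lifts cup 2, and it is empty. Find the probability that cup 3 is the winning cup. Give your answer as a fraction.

Apply Bayes' rule, conditioning on where the pea actually is.
If it is under cup 1 (prior 1/3): only cup 2 is available, probability 1; weight (1/3)·1 = 1/3.
If it is under cup 2 (prior 1/3): the dealer opened cup 2, so this case is ruled out; weight (1/3)·0 = 0.
If it is under cup 3 (prior 1/3): cup 2 is available, opened with probability 1/7; weight (1/3)·(1/7) = 1/21.
The weights sum to 8/21.
So P(the pea under cup 3 | the dealer opened cup 2) = (1/21) / (8/21) = 1/8.

1/8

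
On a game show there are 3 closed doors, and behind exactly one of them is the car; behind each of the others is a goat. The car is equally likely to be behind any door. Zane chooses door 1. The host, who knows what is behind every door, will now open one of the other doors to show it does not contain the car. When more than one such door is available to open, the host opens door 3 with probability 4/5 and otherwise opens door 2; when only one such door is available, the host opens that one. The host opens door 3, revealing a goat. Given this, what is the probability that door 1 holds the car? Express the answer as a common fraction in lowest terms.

4/9

Apply Bayes' rule, conditioning on where the car actually is.
If it is behind door 1 (prior 1/3): door 3 is available, opened with probability 4/5; weight (1/3)·(4/5) = 4/15.
If it is behind door 2 (prior 1/3): only door 3 is available, probability 1; weight (1/3)·1 = 1/3.
If it is behind door 3 (prior 1/3): the host opened door 3, so this case is ruled out; weight (1/3)·0 = 0.
The weights sum to 3/5.
So P(the car behind door 1 | the host opened door 3) = (4/15) / (3/5) = 4/9.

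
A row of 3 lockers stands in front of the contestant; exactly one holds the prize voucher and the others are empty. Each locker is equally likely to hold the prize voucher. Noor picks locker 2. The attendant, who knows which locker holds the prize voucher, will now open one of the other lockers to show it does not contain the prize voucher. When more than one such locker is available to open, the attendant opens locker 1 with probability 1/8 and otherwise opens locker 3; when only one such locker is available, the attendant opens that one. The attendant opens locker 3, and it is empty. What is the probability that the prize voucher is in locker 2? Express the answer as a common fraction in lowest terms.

Apply Bayes' rule, conditioning on where the prize voucher actually is.
If it is in locker 1 (prior 1/3): only locker 3 is available, probability 1; weight (1/3)·1 = 1/3.
If it is in locker 2 (prior 1/3): locker 1 is available but not opened, probability 7/8; weight (1/3)·(7/8) = 7/24.
If it is in locker 3 (prior 1/3): the attendant opened locker 3, so this case is ruled out; weight (1/3)·0 = 0.
The weights sum to 5/8.
So P(the prize voucher in locker 2 | the attendant opened locker 3) = (7/24) / (5/8) = 7/15.

7/15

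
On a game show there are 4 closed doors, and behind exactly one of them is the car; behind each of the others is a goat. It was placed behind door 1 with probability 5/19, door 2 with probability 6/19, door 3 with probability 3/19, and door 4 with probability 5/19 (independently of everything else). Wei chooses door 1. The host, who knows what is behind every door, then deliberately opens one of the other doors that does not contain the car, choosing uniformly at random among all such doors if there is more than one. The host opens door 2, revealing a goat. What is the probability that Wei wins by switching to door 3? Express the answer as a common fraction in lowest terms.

9/34

Consider each possible location of the car in turn.
If it is behind door 1 (prior 5/19): the host has 3 equally likely choices, so probability 1/3; weight (5/19)·(1/3) = 5/57.
If it is behind door 2 (prior 6/19): the host opened door 2, so this case is ruled out; weight (6/19)·0 = 0.
If it is behind door 3 (prior 3/19): the host has 2 equally likely choices, so probability 1/2; weight (3/19)·(1/2) = 3/38.
If it is behind door 4 (prior 5/19): the host has 2 equally likely choices, so probability 1/2; weight (5/19)·(1/2) = 5/38.
The weights sum to 17/57.
So P(the car behind door 3 | the host opened door 2) = (3/38) / (17/57) = 9/34.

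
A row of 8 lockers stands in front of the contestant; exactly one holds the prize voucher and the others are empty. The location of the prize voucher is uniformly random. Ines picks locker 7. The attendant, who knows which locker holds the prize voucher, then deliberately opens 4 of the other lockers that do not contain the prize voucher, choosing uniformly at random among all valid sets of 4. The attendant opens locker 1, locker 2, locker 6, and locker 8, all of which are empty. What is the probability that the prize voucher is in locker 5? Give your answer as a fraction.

7/24

Consider each possible location of the prize voucher in turn.
If it is in any of lockers 1, 2, 6, and 8 (prior 1/8 each): that locker was opened and seen not to hold the prize — ruled out; weight (1/8)·0 = 0 each.
If it is in any of lockers 3, 4, and 5 (prior 1/8 each): the attendant has 15 equally likely choices, so probability 1/15; weight (1/8)·(1/15) = 1/120 each.
If it is in locker 7 (prior 1/8): the attendant has 35 equally likely choices, so probability 1/35; weight (1/8)·(1/35) = 1/280.
The weights sum to 1/35.
So P(the prize voucher in locker 5 | the attendant opened locker 1, locker 2, locker 6, and locker 8) = (1/120) / (1/35) = 7/24.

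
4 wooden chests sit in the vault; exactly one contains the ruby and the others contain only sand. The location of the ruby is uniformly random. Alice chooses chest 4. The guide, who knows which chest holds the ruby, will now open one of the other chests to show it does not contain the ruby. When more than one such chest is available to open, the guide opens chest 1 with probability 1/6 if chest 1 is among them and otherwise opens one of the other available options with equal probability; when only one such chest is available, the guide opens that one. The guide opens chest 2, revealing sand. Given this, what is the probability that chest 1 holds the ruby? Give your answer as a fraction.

Condition on the true location of the ruby.
If it is in chest 1 (prior 1/4): chest 1 holds the prize so is unavailable; the guide chooses uniformly among the 2 others, probability 1/2; weight (1/4)·(1/2) = 1/8.
If it is in chest 2 (prior 1/4): the guide opened chest 2, so this case is ruled out; weight (1/4)·0 = 0.
If it is in chest 3 (prior 1/4): chest 1 is available but not opened, probability 5/6; weight (1/4)·(5/6) = 5/24.
If it is in chest 4 (prior 1/4): chest 1 is available but not opened; chest 2 gets probability (1 − 1/6)/2 = 5/12; weight (1/4)·(5/12) = 5/48.
The weights sum to 7/16.
So P(the ruby in chest 1 | the guide opened chest 2) = (1/8) / (7/16) = 2/7.

2/7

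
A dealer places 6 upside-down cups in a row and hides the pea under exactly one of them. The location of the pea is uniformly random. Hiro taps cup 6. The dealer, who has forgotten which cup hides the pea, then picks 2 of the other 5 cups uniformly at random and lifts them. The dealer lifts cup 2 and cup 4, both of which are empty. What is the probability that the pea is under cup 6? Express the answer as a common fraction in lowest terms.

Because the dealer chose which cups to lift without knowing where the pea is, the choice is independent of the prize location. Learning that none of the 2 opened cups holds the pea simply rules out those 2 locations and leaves the remaining 4 cups still equally likely by symmetry.
So P(the pea under cup 6) = 1/4.

1/4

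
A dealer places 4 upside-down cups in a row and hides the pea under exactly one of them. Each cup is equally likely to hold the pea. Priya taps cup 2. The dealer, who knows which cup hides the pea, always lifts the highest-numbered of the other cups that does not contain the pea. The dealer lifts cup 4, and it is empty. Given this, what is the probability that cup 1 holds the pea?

Consider each possible location of the pea in turn.
If it is under any of cups 1, 2, and 3 (prior 1/4 each): cup 4 is the highest-numbered option available, probability 1; weight (1/4)·1 = 1/4 each.
If it is under cup 4 (prior 1/4): the dealer opened cup 4, so this case is ruled out; weight (1/4)·0 = 0.
The weights sum to 3/4.
So P(the pea under cup 1 | the dealer opened cup 4) = (1/4) / (3/4) = 1/3.

1/3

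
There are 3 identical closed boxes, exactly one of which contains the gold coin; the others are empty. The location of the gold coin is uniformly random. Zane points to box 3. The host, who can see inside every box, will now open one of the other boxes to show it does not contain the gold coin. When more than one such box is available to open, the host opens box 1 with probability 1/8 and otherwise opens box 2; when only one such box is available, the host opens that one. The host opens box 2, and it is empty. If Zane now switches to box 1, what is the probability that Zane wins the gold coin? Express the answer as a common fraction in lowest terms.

8/15

Consider each possible location of the gold coin in turn.
If it is in box 1 (prior 1/3): only box 2 is available, probability 1; weight (1/3)·1 = 1/3.
If it is in box 2 (prior 1/3): the host opened box 2, so this case is ruled out; weight (1/3)·0 = 0.
If it is in box 3 (prior 1/3): box 1 is available but not opened, probability 7/8; weight (1/3)·(7/8) = 7/24.
The weights sum to 5/8.
So P(the gold coin in box 1 | the host opened box 2) = (1/3) / (5/8) = 8/15.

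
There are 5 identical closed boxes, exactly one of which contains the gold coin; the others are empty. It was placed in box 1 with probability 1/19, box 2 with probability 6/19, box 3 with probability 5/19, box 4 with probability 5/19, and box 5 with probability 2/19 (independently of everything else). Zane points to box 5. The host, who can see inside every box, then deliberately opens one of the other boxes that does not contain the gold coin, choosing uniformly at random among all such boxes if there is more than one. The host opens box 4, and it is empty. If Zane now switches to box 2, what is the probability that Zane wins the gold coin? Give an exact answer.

Consider each possible location of the gold coin in turn.
If it is in box 1 (prior 1/19): the host has 3 equally likely choices, so probability 1/3; weight (1/19)·(1/3) = 1/57.
If it is in box 2 (prior 6/19): the host has 3 equally likely choices, so probability 1/3; weight (6/19)·(1/3) = 2/19.
If it is in box 3 (prior 5/19): the host has 3 equally likely choices, so probability 1/3; weight (5/19)·(1/3) = 5/57.
If it is in box 4 (prior 5/19): the host opened box 4, so this case is ruled out; weight (5/19)·0 = 0.
If it is in box 5 (prior 2/19): the host has 4 equally likely choices, so probability 1/4; weight (2/19)·(1/4) = 1/38.
The weights sum to 9/38.
So P(the gold coin in box 2 | the host opened box 4) = (2/19) / (9/38) = 4/9.

4/9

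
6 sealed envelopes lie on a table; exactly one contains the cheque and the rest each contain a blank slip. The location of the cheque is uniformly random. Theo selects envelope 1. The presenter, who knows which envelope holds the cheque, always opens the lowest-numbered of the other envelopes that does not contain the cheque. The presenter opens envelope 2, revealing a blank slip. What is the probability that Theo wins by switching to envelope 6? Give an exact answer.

1/5

Condition on the true location of the cheque.
If it is in any of envelopes 1, 3, 4, 5, and 6 (prior 1/6 each): envelope 2 is the lowest-numbered option available, probability 1; weight (1/6)·1 = 1/6 each.
If it is in envelope 2 (prior 1/6): the presenter opened envelope 2, so this case is ruled out; weight (1/6)·0 = 0.
The weights sum to 5/6.
So P(the cheque in envelope 6 | the presenter opened envelope 2) = (1/6) / (5/6) = 1/5.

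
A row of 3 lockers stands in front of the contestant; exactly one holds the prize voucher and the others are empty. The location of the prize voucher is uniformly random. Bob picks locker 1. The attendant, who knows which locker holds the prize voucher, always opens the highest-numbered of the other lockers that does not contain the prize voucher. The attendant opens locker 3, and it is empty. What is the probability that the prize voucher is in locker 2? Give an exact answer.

Condition on the true location of the prize voucher.
If it is in either of lockers 1 and 2 (prior 1/3 each): locker 3 is the highest-numbered option available, probability 1; weight (1/3)·1 = 1/3 each.
If it is in locker 3 (prior 1/3): the attendant opened locker 3, so this case is ruled out; weight (1/3)·0 = 0.
The weights sum to 2/3.
So P(the prize voucher in locker 2 | the attendant opened locker 3) = (1/3) / (2/3) = 1/2.

1/2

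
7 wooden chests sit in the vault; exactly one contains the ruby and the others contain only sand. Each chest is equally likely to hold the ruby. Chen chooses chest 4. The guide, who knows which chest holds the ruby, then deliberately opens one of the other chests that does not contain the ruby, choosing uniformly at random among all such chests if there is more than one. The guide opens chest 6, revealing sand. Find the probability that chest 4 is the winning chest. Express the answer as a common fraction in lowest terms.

1/7

Apply Bayes' rule, conditioning on where the ruby actually is.
If it is in any of chests 1, 2, 3, 5, and 7 (prior 1/7 each): the guide has 5 equally likely choices, so probability 1/5; weight (1/7)·(1/5) = 1/35 each.
If it is in chest 4 (prior 1/7): the guide has 6 equally likely choices, so probability 1/6; weight (1/7)·(1/6) = 1/42.
If it is in chest 6 (prior 1/7): the guide opened chest 6, so this case is ruled out; weight (1/7)·0 = 0.
The weights sum to 1/6.
So P(the ruby in chest 4 | the guide opened chest 6) = (1/42) / (1/6) = 1/7.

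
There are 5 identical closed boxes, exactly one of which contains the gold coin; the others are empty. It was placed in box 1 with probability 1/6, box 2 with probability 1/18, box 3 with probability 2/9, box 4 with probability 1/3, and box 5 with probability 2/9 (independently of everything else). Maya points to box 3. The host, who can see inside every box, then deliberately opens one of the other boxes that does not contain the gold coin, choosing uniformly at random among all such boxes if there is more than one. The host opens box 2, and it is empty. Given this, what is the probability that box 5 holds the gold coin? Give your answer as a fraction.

1/4

Apply Bayes' rule, conditioning on where the gold coin actually is.
If it is in box 1 (prior 1/6): the host has 3 equally likely choices, so probability 1/3; weight (1/6)·(1/3) = 1/18.
If it is in box 2 (prior 1/18): the host opened box 2, so this case is ruled out; weight (1/18)·0 = 0.
If it is in box 3 (prior 2/9): the host has 4 equally likely choices, so probability 1/4; weight (2/9)·(1/4) = 1/18.
If it is in box 4 (prior 1/3): the host has 3 equally likely choices, so probability 1/3; weight (1/3)·(1/3) = 1/9.
If it is in box 5 (prior 2/9): the host has 3 equally likely choices, so probability 1/3; weight (2/9)·(1/3) = 2/27.
The weights sum to 8/27.
So P(the gold coin in box 5 | the host opened box 2) = (2/27) / (8/27) = 1/4.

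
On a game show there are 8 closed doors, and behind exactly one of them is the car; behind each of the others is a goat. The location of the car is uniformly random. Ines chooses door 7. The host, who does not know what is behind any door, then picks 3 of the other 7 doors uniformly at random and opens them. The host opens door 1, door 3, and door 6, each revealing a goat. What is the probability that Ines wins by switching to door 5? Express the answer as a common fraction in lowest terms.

1/5

Because the host chose which doors to open without knowing where the car is, the choice is independent of the prize location. Learning that none of the 3 opened doors holds the car simply rules out those 3 locations and leaves the remaining 5 doors still equally likely by symmetry.
So P(the car behind door 5) = 1/5.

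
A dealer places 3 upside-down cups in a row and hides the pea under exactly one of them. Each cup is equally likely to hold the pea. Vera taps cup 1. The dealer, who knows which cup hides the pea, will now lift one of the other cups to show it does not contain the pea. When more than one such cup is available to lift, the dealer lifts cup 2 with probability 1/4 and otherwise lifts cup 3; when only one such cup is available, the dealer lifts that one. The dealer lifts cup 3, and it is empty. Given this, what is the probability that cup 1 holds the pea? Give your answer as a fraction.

3/7

Consider each possible location of the pea in turn.
If it is under cup 1 (prior 1/3): cup 2 is available but not opened, probability 3/4; weight (1/3)·(3/4) = 1/4.
If it is under cup 2 (prior 1/3): only cup 3 is available, probability 1; weight (1/3)·1 = 1/3.
If it is under cup 3 (prior 1/3): the dealer opened cup 3, so this case is ruled out; weight (1/3)·0 = 0.
The weights sum to 7/12.
So P(the pea under cup 1 | the dealer opened cup 3) = (1/4) / (7/12) = 3/7.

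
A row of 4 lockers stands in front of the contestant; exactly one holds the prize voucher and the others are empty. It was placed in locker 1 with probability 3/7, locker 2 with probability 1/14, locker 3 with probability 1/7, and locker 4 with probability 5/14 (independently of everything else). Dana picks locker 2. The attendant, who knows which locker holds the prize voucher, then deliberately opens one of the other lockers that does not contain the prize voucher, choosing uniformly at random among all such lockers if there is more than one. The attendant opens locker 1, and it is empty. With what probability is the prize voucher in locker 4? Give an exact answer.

Condition on the true location of the prize voucher.
If it is in locker 1 (prior 3/7): the attendant opened locker 1, so this case is ruled out; weight (3/7)·0 = 0.
If it is in locker 2 (prior 1/14): the attendant has 3 equally likely choices, so probability 1/3; weight (1/14)·(1/3) = 1/42.
If it is in locker 3 (prior 1/7): the attendant has 2 equally likely choices, so probability 1/2; weight (1/7)·(1/2) = 1/14.
If it is in locker 4 (prior 5/14): the attendant has 2 equally likely choices, so probability 1/2; weight (5/14)·(1/2) = 5/28.
The weights sum to 23/84.
So P(the prize voucher in locker 4 | the attendant opened locker 1) = (5/28) / (23/84) = 15/23.

15/23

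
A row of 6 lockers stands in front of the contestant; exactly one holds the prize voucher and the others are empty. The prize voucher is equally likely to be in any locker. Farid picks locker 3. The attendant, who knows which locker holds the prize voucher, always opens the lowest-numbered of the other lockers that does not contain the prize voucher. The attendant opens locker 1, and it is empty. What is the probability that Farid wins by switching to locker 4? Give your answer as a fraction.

Apply Bayes' rule, conditioning on where the prize voucher actually is.
If it is in locker 1 (prior 1/6): the attendant opened locker 1, so this case is ruled out; weight (1/6)·0 = 0.
If it is in any of lockers 2, 3, 4, 5, and 6 (prior 1/6 each): locker 1 is the lowest-numbered option available, probability 1; weight (1/6)·1 = 1/6 each.
The weights sum to 5/6.
So P(the prize voucher in locker 4 | the attendant opened locker 1) = (1/6) / (5/6) = 1/5.

1/5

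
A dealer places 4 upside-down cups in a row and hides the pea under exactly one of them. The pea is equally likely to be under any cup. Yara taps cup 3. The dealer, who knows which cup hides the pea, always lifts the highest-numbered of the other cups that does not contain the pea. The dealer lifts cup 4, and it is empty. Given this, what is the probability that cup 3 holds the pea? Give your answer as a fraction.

1/3

Consider each possible location of the pea in turn.
If it is under any of cups 1, 2, and 3 (prior 1/4 each): cup 4 is the highest-numbered option available, probability 1; weight (1/4)·1 = 1/4 each.
If it is under cup 4 (prior 1/4): the dealer opened cup 4, so this case is ruled out; weight (1/4)·0 = 0.
The weights sum to 3/4.
So P(the pea under cup 3 | the dealer opened cup 4) = (1/4) / (3/4) = 1/3.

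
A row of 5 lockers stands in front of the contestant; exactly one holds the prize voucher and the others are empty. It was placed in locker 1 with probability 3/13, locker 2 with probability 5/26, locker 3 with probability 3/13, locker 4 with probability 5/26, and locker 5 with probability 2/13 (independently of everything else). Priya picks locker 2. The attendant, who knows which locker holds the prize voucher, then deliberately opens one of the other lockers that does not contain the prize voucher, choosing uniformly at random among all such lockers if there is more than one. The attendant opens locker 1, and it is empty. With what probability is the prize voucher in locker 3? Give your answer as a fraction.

8/25

Condition on the true location of the prize voucher.
If it is in locker 1 (prior 3/13): the attendant opened locker 1, so this case is ruled out; weight (3/13)·0 = 0.
If it is in locker 2 (prior 5/26): the attendant has 4 equally likely choices, so probability 1/4; weight (5/26)·(1/4) = 5/104.
If it is in locker 3 (prior 3/13): the attendant has 3 equally likely choices, so probability 1/3; weight (3/13)·(1/3) = 1/13.
If it is in locker 4 (prior 5/26): the attendant has 3 equally likely choices, so probability 1/3; weight (5/26)·(1/3) = 5/78.
If it is in locker 5 (prior 2/13): the attendant has 3 equally likely choices, so probability 1/3; weight (2/13)·(1/3) = 2/39.
The weights sum to 25/104.
So P(the prize voucher in locker 3 | the attendant opened locker 1) = (1/13) / (25/104) = 8/25.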